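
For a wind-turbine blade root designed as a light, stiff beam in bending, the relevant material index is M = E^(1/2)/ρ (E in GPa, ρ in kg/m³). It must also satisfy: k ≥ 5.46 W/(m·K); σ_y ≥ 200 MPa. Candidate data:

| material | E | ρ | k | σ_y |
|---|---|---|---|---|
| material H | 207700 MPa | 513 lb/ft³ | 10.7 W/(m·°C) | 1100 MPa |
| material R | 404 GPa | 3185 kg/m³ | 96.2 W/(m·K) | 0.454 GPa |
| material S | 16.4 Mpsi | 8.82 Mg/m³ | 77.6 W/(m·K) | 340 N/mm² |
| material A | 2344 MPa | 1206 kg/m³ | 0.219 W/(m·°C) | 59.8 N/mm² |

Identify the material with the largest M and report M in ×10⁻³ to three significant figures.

Screen on constraints: k ≥ 5.46 W/(m·K); σ_y ≥ 200 MPa. Survivors: material H, material R, material S.
After converting to SI:
  material H: E = 207.7 GPa, ρ = 8217 kg/m³
  material R: E = 404.0 GPa, ρ = 3185 kg/m³
  material S: E = 113.1 GPa, ρ = 8820 kg/m³
  material R: M = 6.31×10⁻³
  material H: M = 1.75×10⁻³
  material S: M = 1.21×10⁻³
The maximum is for material R.

material R, M = 6.31×10⁻³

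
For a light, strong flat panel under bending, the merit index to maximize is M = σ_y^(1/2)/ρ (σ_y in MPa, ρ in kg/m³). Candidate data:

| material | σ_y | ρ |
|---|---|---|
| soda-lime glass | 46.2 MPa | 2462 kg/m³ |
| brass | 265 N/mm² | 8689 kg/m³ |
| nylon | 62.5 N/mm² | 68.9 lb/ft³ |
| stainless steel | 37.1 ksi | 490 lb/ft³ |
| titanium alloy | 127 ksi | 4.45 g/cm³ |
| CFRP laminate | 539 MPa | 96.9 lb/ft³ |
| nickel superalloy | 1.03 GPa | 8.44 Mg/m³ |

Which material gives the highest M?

Normalizing units and computing the index:
  soda-lime glass: σ_y = 46.20 MPa, ρ = 2462 kg/m³
  brass: σ_y = 265.0 MPa, ρ = 8689 kg/m³
  nylon: σ_y = 62.50 MPa, ρ = 1104 kg/m³
  stainless steel: σ_y = 255.8 MPa, ρ = 7849 kg/m³
  titanium alloy: σ_y = 875.6 MPa, ρ = 4450 kg/m³
  CFRP laminate: σ_y = 539.0 MPa, ρ = 1552 kg/m³
  nickel superalloy: σ_y = 1030 MPa, ρ = 8440 kg/m³
  CFRP laminate: M = 15.0×10⁻³
  nylon: M = 7.16×10⁻³
  titanium alloy: M = 6.65×10⁻³
  nickel superalloy: M = 3.80×10⁻³
  soda-lime glass: M = 2.76×10⁻³
  stainless steel: M = 2.04×10⁻³
  brass: M = 1.87×10⁻³
CFRP laminate ranks first.

CFRP laminate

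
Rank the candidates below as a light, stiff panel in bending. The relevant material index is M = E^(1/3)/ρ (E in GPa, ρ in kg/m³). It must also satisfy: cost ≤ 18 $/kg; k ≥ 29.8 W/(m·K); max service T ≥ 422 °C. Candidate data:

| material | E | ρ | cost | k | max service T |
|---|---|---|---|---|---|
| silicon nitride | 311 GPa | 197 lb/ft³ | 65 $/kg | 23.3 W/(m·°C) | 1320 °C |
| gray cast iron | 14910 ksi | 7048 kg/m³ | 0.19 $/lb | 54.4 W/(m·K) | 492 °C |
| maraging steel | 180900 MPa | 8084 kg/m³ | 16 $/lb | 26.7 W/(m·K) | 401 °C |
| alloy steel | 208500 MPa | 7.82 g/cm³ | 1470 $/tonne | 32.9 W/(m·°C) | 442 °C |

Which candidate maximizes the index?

Screen on constraints: cost ≤ 18 $/kg; k ≥ 29.8 W/(m·K); max service T ≥ 422 °C. Survivors: gray cast iron, alloy steel.
After converting to SI:
  gray cast iron: E = 102.8 GPa, ρ = 7048 kg/m³
  alloy steel: E = 208.5 GPa, ρ = 7820 kg/m³
  alloy steel: M = 0.758×10⁻³
  gray cast iron: M = 0.665×10⁻³
The maximum is for alloy steel.

alloy steel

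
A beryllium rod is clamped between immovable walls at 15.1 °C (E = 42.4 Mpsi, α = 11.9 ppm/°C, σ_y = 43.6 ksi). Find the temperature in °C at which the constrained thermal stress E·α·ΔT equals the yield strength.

102 °C

E = 42.4 Mpsi = 292.3 GPa.
σ_y = 43.6 ksi = 300.6 MPa.
E·α·ΔT = 300.6 MPa ⇒ ΔT = 300.6 / (292.3×10³ × 11.9×10⁻⁶) = 86.41 K.
T = 15.1 + 86.41 = 101.5 °C.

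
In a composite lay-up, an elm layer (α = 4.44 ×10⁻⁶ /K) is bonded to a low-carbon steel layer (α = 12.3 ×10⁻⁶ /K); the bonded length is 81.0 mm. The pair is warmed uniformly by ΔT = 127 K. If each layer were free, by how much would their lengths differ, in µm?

80.9 µm

Δα = |4.44 − 12.3|×10⁻⁶/K = 7.86×10⁻⁶/K.
ΔL_mismatch = Δα·L·ΔT = 7.86×10⁻⁶ × 81.0 mm × 127.0 K = 80.9 µm.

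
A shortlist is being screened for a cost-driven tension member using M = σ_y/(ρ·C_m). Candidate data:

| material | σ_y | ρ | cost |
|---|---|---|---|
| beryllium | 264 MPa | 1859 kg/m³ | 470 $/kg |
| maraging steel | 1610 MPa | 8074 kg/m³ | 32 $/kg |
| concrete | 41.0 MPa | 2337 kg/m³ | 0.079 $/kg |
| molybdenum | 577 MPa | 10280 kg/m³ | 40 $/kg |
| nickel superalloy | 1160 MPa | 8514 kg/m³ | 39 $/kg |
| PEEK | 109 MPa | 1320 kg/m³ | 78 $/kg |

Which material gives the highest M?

concrete

Per-candidate index values:
  concrete: M = 222 kN·m per $
  maraging steel: M = 6.23 kN·m per $
  nickel superalloy: M = 3.49 kN·m per $
  molybdenum: M = 1.40 kN·m per $
  PEEK: M = 1.06 kN·m per $
  beryllium: M = 0.302 kN·m per $
Highest index: concrete.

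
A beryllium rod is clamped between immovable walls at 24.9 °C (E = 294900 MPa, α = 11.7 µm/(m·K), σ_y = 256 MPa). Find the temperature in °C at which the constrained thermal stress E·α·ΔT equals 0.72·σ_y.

E = 294900 MPa = 294.9 GPa.
E·α·ΔT = 184.3 MPa ⇒ ΔT = 184.3 / (294.9×10³ × 11.7×10⁻⁶) = 53.42 K.
T = 24.9 + 53.42 = 78.32 °C.

78.3 °C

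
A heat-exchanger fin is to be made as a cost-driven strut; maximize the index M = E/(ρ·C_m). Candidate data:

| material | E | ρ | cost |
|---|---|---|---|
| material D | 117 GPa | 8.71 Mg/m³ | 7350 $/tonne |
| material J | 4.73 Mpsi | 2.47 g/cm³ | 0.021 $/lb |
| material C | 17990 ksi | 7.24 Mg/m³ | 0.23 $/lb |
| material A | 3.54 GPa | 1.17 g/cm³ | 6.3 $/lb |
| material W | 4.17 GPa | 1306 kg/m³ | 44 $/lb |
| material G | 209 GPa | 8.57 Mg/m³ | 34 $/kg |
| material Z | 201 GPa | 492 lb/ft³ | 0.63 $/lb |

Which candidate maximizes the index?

material J

Putting every candidate on a common basis:
  material D: E = 117.0 GPa, ρ = 8710 kg/m³, cost = 7.350 $/kg
  material J: E = 32.61 GPa, ρ = 2470 kg/m³, cost = 0.04630 $/kg
  material C: E = 124.0 GPa, ρ = 7240 kg/m³, cost = 0.5071 $/kg
  material A: E = 3.540 GPa, ρ = 1170 kg/m³, cost = 13.89 $/kg
  material W: E = 4.170 GPa, ρ = 1306 kg/m³, cost = 97.00 $/kg
  material G: E = 209.0 GPa, ρ = 8570 kg/m³, cost = 34.00 $/kg
  material Z: E = 201.0 GPa, ρ = 7881 kg/m³, cost = 1.389 $/kg
  material J: M = 285 MN·m per $
  material C: M = 33.8 MN·m per $
  material Z: M = 18.4 MN·m per $
  material D: M = 1.83 MN·m per $
  material G: M = 0.717 MN·m per $
  material A: M = 0.218 MN·m per $
  material W: M = 0.0329 MN·m per $
Material J has the largest M.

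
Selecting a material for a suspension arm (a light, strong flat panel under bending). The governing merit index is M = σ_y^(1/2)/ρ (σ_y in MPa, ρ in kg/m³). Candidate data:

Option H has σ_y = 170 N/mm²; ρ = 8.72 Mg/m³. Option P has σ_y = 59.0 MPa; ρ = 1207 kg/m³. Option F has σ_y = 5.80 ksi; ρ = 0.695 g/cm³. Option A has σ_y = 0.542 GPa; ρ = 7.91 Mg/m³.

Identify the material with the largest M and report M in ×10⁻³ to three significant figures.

option F, M = 9.10×10⁻³

After converting to SI:
  option H: σ_y = 170.0 MPa, ρ = 8720 kg/m³
  option P: σ_y = 59.00 MPa, ρ = 1207 kg/m³
  option F: σ_y = 39.99 MPa, ρ = 695.0 kg/m³
  option A: σ_y = 542.0 MPa, ρ = 7910 kg/m³
  option F: M = 9.10×10⁻³
  option P: M = 6.36×10⁻³
  option A: M = 2.94×10⁻³
  option H: M = 1.50×10⁻³
Highest index: option F.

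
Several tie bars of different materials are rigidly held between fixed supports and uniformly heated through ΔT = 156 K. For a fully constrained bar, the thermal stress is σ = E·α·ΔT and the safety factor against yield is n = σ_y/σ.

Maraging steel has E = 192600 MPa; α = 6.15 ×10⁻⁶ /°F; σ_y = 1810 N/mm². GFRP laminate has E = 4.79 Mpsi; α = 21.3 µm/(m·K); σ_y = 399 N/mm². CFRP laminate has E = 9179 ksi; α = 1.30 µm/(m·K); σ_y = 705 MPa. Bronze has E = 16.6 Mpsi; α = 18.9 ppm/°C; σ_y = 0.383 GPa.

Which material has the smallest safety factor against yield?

With everything in SI (GPa, ×10⁻⁶/K, MPa):
  maraging steel: E = 192.6, α = 11.1, σ_y = 1810 → σ = 333 MPa, n = 5.44
  GFRP laminate: E = 33.03, α = 21.3, σ_y = 399.0 → σ = 110 MPa, n = 3.64
  CFRP laminate: E = 63.29, α = 1.30, σ_y = 705.0 → σ = 12.8 MPa, n = 54.9
  bronze: E = 114.5, α = 18.9, σ_y = 383.0 → σ = 337 MPa, n = 1.13
Bronze has the lowest safety factor, n = 1.13.

bronze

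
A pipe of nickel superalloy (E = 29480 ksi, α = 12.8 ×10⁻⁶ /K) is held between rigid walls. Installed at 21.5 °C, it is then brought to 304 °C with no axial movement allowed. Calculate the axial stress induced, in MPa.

E = 29480 ksi = 203.3 GPa.
ΔT = 282.5 K. Constrained thermal stress σ = E·α·ΔT = 203.3×10³ MPa × 12.8×10⁻⁶ × 282.5 = 735 MPa (compressive).

735 MPa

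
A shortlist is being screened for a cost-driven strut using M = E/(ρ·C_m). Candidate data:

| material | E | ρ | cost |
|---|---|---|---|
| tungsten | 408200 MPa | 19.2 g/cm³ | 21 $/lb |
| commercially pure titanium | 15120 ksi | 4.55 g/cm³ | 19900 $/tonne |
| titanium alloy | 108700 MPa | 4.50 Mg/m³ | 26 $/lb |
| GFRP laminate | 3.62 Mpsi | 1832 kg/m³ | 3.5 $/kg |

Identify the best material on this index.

Convert each candidate to consistent units, then evaluate M:
  tungsten: E = 408.2 GPa, ρ = 19200 kg/m³, cost = 46.30 $/kg
  commercially pure titanium: E = 104.2 GPa, ρ = 4550 kg/m³, cost = 19.90 $/kg
  titanium alloy: E = 108.7 GPa, ρ = 4500 kg/m³, cost = 57.32 $/kg
  GFRP laminate: E = 24.96 GPa, ρ = 1832 kg/m³, cost = 3.500 $/kg
  GFRP laminate: M = 3.89 MN·m per $
  commercially pure titanium: M = 1.15 MN·m per $
  tungsten: M = 0.459 MN·m per $
  titanium alloy: M = 0.421 MN·m per $
GFRP laminate ranks first.

GFRP laminate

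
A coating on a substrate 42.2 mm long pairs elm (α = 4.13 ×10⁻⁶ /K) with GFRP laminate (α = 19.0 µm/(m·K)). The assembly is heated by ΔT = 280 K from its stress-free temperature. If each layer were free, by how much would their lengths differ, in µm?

176 µm

Δα = |4.13 − 19.0|×10⁻⁶/K = 14.9×10⁻⁶/K.
ΔL_mismatch = Δα·L·ΔT = 14.9×10⁻⁶ × 42.2 mm × 280.0 K = 176 µm.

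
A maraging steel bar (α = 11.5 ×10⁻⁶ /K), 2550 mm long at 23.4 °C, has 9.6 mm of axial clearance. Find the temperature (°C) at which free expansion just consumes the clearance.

351 °C

α·L₀·ΔT = 9.6 mm ⇒ ΔT = 9.6 / (11.5×10⁻⁶ × 2550.0) = 327.4 K.
T = 23.4 + 327.4 = 350.8 °C.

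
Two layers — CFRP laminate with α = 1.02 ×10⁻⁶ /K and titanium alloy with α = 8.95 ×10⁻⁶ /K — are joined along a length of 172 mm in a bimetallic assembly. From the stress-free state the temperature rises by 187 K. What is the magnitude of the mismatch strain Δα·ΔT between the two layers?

Δα = |1.02 − 8.95|×10⁻⁶/K = 7.93×10⁻⁶/K.
Mismatch strain = Δα·ΔT = 7.93×10⁻⁶ × 187.0 = 1.48×10⁻³.

1.48×10⁻³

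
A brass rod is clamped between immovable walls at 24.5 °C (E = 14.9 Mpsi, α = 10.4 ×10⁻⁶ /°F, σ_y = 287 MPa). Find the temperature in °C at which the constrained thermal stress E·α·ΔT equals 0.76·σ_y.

E = 14.9 Mpsi = 102.7 GPa.
α = 10.4×10⁻⁶/°F × 9/5 = 18.7×10⁻⁶/K.
E·α·ΔT = 218.1 MPa ⇒ ΔT = 218.1 / (102.7×10³ × 18.7×10⁻⁶) = 113.4 K.
T = 24.5 + 113.4 = 137.9 °C.

138 °C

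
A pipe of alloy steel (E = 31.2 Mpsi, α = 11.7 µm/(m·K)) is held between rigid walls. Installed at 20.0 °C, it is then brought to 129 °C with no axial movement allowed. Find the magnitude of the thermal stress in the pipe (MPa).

E = 31.2 Mpsi = 215.1 GPa.
ΔT = 109.0 K. Constrained thermal stress σ = E·α·ΔT = 215.1×10³ MPa × 11.7×10⁻⁶ × 109.0 = 274 MPa (compressive).

274 MPa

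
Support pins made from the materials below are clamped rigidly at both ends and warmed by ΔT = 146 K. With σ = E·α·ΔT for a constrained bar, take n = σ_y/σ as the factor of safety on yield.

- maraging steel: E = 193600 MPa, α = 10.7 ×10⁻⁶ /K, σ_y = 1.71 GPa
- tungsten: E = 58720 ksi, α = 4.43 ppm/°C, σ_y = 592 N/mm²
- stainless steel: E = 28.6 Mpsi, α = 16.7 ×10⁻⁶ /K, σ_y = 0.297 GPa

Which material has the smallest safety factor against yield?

stainless steel

Per material, after unit conversion:
  maraging steel: E = 193.6, α = 10.7, σ_y = 1710 → σ = 302 MPa, n = 5.65
  tungsten: E = 404.9, α = 4.43, σ_y = 592.0 → σ = 262 MPa, n = 2.26
  stainless steel: E = 197.2, α = 16.7, σ_y = 297.0 → σ = 481 MPa, n = 0.618
The minimum is stainless steel at n = 0.618.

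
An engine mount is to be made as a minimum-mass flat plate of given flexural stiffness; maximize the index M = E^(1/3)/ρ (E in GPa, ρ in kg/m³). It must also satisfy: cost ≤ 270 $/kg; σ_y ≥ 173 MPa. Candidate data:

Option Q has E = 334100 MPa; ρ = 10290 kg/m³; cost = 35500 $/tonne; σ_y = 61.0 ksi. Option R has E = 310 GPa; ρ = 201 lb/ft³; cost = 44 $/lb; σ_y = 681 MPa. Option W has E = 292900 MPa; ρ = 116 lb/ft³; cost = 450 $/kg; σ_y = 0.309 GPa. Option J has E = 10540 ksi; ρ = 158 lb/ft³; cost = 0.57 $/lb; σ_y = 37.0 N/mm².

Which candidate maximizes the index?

option R

Screen on constraints: cost ≤ 270 $/kg; σ_y ≥ 173 MPa. Survivors: option Q, option R.
Normalizing units and computing the index:
  option Q: E = 334.1 GPa, ρ = 10290 kg/m³
  option R: E = 310.0 GPa, ρ = 3220 kg/m³
  option R: M = 2.10×10⁻³
  option Q: M = 0.674×10⁻³
Highest index: option R.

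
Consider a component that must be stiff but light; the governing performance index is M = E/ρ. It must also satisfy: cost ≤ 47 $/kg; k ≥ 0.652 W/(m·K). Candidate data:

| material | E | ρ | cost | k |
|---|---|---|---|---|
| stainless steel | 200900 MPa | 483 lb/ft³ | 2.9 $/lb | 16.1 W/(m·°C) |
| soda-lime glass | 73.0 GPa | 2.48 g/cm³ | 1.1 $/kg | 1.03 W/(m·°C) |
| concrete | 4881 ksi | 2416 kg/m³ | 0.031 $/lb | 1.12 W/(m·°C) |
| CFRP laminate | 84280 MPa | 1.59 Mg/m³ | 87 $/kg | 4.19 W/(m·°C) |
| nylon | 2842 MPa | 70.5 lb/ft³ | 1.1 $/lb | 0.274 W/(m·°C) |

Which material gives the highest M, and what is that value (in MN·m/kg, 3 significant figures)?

soda-lime glass, M = 29.4 MN·m/kg

Screen on constraints: cost ≤ 47 $/kg; k ≥ 0.652 W/(m·K). Survivors: stainless steel, soda-lime glass, concrete.
After converting to SI:
  stainless steel: E = 200.9 GPa, ρ = 7737 kg/m³
  soda-lime glass: E = 73.00 GPa, ρ = 2480 kg/m³
  concrete: E = 33.65 GPa, ρ = 2416 kg/m³
  soda-lime glass: M = 29.4 MN·m/kg
  stainless steel: M = 26.0 MN·m/kg
  concrete: M = 13.9 MN·m/kg
Soda-lime glass has the largest M.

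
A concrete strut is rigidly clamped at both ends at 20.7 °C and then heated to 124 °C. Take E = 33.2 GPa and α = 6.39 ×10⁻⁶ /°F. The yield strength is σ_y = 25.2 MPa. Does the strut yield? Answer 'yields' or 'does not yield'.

yields

α = 6.39×10⁻⁶/°F × 9/5 = 11.5×10⁻⁶/K.
ΔT = 103.3 K. Constrained thermal stress σ = E·α·ΔT = 33.20×10³ MPa × 11.5×10⁻⁶ × 103.3 = 39.4 MPa (compressive).
Compare to σ_y = 25.2 MPa: σ ≥ σ_y, so it yields.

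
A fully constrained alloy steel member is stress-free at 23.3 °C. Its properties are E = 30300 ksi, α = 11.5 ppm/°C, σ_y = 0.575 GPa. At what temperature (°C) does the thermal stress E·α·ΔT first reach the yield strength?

E = 30300 ksi = 208.9 GPa.
σ_y = 0.575 GPa = 575.0 MPa.
E·α·ΔT = 575.0 MPa ⇒ ΔT = 575.0 / (208.9×10³ × 11.5×10⁻⁶) = 239.3 K.
T = 23.3 + 239.3 = 262.6 °C.

263 °C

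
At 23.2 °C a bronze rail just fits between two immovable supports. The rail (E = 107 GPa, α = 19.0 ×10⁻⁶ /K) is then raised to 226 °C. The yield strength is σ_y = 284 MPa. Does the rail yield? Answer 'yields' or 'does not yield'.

ΔT = 202.8 K. Constrained thermal stress σ = E·α·ΔT = 107.0×10³ MPa × 19.0×10⁻⁶ × 202.8 = 412 MPa (compressive).
Compare to σ_y = 284 MPa: σ ≥ σ_y, so it yields.

yields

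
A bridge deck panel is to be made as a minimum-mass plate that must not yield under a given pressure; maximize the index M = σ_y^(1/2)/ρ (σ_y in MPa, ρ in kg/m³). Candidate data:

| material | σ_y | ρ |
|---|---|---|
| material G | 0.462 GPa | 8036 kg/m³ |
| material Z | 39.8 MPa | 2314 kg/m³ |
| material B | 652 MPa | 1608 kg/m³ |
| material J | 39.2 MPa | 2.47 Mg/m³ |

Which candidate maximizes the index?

material B

Convert each candidate to consistent units, then evaluate M:
  material G: σ_y = 462.0 MPa, ρ = 8036 kg/m³
  material Z: σ_y = 39.80 MPa, ρ = 2314 kg/m³
  material B: σ_y = 652.0 MPa, ρ = 1608 kg/m³
  material J: σ_y = 39.20 MPa, ρ = 2470 kg/m³
  material B: M = 15.9×10⁻³
  material Z: M = 2.73×10⁻³
  material G: M = 2.67×10⁻³
  material J: M = 2.53×10⁻³
Material B ranks first.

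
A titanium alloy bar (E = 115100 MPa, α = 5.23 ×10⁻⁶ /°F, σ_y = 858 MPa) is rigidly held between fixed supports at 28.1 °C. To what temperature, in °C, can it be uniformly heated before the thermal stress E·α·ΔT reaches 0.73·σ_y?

E = 115100 MPa = 115.1 GPa.
α = 5.23×10⁻⁶/°F × 9/5 = 9.41×10⁻⁶/K.
E·α·ΔT = 626.3 MPa ⇒ ΔT = 626.3 / (115.1×10³ × 9.41×10⁻⁶) = 578.0 K.
T = 28.1 + 578.0 = 606.1 °C.

606 °C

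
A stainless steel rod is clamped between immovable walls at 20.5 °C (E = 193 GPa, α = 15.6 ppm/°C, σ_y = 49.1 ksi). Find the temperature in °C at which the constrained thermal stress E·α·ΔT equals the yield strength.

133 °C

σ_y = 49.1 ksi = 338.5 MPa.
E·α·ΔT = 338.5 MPa ⇒ ΔT = 338.5 / (193.0×10³ × 15.6×10⁻⁶) = 112.4 K.
T = 20.5 + 112.4 = 132.9 °C.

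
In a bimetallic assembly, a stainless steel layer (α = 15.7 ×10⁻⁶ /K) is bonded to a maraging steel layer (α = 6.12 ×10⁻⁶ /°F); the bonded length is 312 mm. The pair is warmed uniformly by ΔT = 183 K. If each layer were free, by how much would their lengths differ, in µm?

maraging steel: α = 6.12×10⁻⁶/°F × 9/5 = 11.0×10⁻⁶/K.
Δα = |15.7 − 11.0|×10⁻⁶/K = 4.68×10⁻⁶/K.
ΔL_mismatch = Δα·L·ΔT = 4.68×10⁻⁶ × 312.0 mm × 183.0 K = 267 µm.

267 µm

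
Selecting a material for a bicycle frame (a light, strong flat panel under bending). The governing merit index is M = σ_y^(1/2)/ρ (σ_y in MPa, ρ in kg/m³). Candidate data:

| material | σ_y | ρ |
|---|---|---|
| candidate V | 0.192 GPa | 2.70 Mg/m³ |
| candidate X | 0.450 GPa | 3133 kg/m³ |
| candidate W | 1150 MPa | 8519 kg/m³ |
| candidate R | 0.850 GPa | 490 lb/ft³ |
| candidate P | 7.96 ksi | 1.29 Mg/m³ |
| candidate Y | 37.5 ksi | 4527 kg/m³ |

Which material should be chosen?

Normalizing units and computing the index:
  candidate V: σ_y = 192.0 MPa, ρ = 2700 kg/m³
  candidate X: σ_y = 450.0 MPa, ρ = 3133 kg/m³
  candidate W: σ_y = 1150 MPa, ρ = 8519 kg/m³
  candidate R: σ_y = 850.0 MPa, ρ = 7849 kg/m³
  candidate P: σ_y = 54.88 MPa, ρ = 1290 kg/m³
  candidate Y: σ_y = 258.6 MPa, ρ = 4527 kg/m³
  candidate X: M = 6.77×10⁻³
  candidate P: M = 5.74×10⁻³
  candidate V: M = 5.13×10⁻³
  candidate W: M = 3.98×10⁻³
  candidate R: M = 3.71×10⁻³
  candidate Y: M = 3.55×10⁻³
Candidate X ranks first.

candidate X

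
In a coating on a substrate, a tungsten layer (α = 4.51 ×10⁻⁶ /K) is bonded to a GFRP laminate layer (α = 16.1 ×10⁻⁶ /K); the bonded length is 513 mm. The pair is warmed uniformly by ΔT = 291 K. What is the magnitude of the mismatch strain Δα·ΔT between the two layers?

Δα = |4.51 − 16.1|×10⁻⁶/K = 11.6×10⁻⁶/K.
Mismatch strain = Δα·ΔT = 11.6×10⁻⁶ × 291.0 = 3.37×10⁻³.

3.37×10⁻³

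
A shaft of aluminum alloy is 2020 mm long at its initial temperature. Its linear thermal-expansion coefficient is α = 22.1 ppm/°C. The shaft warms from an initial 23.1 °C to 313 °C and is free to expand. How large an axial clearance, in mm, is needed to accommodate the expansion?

ΔT = 313 − 23.1 = 289.9 K.
ΔL = α·L₀·ΔT = 22.1×10⁻⁶ × 2020 mm × 289.9 K = 12.9 mm.

12.9 mm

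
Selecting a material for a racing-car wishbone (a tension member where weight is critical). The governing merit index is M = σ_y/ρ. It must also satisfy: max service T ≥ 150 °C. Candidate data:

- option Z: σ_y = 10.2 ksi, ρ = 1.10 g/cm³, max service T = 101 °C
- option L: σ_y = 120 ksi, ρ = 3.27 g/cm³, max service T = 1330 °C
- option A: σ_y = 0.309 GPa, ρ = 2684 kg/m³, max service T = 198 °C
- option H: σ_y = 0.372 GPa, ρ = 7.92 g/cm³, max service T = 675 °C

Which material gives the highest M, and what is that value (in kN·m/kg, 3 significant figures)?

Screen on constraints: max service T ≥ 150 °C. Survivors: option L, option A, option H.
In SI units:
  option L: σ_y = 827.4 MPa, ρ = 3270 kg/m³
  option A: σ_y = 309.0 MPa, ρ = 2684 kg/m³
  option H: σ_y = 372.0 MPa, ρ = 7920 kg/m³
  option L: M = 253 kN·m/kg
  option A: M = 115 kN·m/kg
  option H: M = 47.0 kN·m/kg
Option L ranks first.

option L, M = 253 kN·m/kg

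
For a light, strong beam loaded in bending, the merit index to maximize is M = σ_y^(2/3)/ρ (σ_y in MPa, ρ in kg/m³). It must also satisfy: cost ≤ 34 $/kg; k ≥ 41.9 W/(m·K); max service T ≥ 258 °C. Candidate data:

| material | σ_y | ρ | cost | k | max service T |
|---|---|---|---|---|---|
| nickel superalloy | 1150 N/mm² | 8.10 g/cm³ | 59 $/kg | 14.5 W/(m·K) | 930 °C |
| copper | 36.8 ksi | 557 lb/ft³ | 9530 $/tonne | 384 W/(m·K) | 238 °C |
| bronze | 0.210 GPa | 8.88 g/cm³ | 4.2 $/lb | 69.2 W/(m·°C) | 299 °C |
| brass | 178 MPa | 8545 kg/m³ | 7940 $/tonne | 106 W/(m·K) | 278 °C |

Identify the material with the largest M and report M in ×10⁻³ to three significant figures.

bronze, M = 3.98×10⁻³

Screen on constraints: cost ≤ 34 $/kg; k ≥ 41.9 W/(m·K); max service T ≥ 258 °C. Survivors: bronze, brass.
In SI units:
  bronze: σ_y = 210.0 MPa, ρ = 8880 kg/m³
  brass: σ_y = 178.0 MPa, ρ = 8545 kg/m³
  bronze: M = 3.98×10⁻³
  brass: M = 3.70×10⁻³
Bronze has the largest M.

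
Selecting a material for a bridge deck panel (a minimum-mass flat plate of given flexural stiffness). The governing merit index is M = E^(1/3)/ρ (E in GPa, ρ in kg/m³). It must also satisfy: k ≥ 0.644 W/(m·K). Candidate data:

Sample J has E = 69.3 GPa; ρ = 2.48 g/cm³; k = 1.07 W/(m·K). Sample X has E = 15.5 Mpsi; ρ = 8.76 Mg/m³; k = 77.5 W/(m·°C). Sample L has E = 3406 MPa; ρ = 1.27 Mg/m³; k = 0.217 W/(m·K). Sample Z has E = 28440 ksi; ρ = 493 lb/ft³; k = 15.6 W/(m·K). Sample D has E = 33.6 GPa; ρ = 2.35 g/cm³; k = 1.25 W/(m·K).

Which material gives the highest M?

Screen on constraints: k ≥ 0.644 W/(m·K). Survivors: sample J, sample X, sample Z, sample D.
Putting every candidate on a common basis:
  sample J: E = 69.30 GPa, ρ = 2480 kg/m³
  sample X: E = 106.9 GPa, ρ = 8760 kg/m³
  sample Z: E = 196.1 GPa, ρ = 7897 kg/m³
  sample D: E = 33.60 GPa, ρ = 2350 kg/m³
  sample J: M = 1.66×10⁻³
  sample D: M = 1.37×10⁻³
  sample Z: M = 0.736×10⁻³
  sample X: M = 0.542×10⁻³
The maximum is for sample J.

sample J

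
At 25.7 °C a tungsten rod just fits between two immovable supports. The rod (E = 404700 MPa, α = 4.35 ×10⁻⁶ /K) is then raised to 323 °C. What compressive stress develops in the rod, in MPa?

E = 404700 MPa = 404.7 GPa.
ΔT = 297.3 K. Constrained thermal stress σ = E·α·ΔT = 404.7×10³ MPa × 4.35×10⁻⁶ × 297.3 = 523 MPa (compressive).

523 MPa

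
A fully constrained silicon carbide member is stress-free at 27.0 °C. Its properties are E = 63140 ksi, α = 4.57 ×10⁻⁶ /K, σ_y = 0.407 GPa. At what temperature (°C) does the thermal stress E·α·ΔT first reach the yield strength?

E = 63140 ksi = 435.3 GPa.
σ_y = 0.407 GPa = 407.0 MPa.
E·α·ΔT = 407.0 MPa ⇒ ΔT = 407.0 / (435.3×10³ × 4.57×10⁻⁶) = 204.6 K.
T = 27.0 + 204.6 = 231.6 °C.

232 °C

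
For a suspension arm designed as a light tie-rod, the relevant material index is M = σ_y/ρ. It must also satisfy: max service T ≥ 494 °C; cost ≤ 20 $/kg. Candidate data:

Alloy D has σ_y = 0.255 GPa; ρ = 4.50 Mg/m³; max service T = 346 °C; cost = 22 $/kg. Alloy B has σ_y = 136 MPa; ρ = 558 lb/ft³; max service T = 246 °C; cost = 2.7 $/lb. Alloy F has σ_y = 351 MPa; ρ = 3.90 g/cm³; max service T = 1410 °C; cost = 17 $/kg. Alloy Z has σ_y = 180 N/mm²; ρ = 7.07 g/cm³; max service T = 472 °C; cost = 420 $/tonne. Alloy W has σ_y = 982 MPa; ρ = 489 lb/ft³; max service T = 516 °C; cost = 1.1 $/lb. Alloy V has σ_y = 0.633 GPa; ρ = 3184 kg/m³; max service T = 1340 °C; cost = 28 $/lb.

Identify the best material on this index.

alloy W

Screen on constraints: max service T ≥ 494 °C; cost ≤ 20 $/kg. Survivors: alloy F, alloy W.
Putting every candidate on a common basis:
  alloy F: σ_y = 351.0 MPa, ρ = 3900 kg/m³
  alloy W: σ_y = 982.0 MPa, ρ = 7833 kg/m³
  alloy W: M = 125 kN·m/kg
  alloy F: M = 90.0 kN·m/kg
Alloy W ranks first.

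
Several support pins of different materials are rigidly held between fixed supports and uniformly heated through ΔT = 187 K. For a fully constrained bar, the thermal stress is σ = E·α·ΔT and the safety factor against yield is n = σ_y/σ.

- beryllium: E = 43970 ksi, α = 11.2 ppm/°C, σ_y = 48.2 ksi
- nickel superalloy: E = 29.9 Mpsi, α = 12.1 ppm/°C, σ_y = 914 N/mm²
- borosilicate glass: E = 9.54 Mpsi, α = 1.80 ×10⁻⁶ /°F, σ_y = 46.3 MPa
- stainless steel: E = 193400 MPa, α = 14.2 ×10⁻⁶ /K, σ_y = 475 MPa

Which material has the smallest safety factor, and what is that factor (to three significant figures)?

beryllium, n = 0.523

Per material, after unit conversion:
  beryllium: E = 303.2, α = 11.2, σ_y = 332.3 → σ = 635 MPa, n = 0.523
  nickel superalloy: E = 206.2, α = 12.1, σ_y = 914.0 → σ = 466 MPa, n = 1.96
  borosilicate glass: E = 65.78, α = 3.24, σ_y = 46.30 → σ = 39.9 MPa, n = 1.16
  stainless steel: E = 193.4, α = 14.2, σ_y = 475.0 → σ = 514 MPa, n = 0.925
Beryllium has the lowest safety factor, n = 0.523.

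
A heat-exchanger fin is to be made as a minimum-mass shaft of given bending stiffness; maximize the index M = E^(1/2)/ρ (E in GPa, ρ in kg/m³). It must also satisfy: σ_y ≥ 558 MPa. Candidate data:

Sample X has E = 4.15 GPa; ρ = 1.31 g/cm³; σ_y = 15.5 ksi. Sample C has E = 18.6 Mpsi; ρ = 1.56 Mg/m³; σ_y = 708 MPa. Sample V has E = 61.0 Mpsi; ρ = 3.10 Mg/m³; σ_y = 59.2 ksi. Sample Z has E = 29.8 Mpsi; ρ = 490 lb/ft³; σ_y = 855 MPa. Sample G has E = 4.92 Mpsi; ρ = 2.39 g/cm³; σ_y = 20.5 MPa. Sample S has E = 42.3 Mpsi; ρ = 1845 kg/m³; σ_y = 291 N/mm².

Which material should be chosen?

Screen on constraints: σ_y ≥ 558 MPa. Survivors: sample C, sample Z.
Putting every candidate on a common basis:
  sample C: E = 128.2 GPa, ρ = 1560 kg/m³
  sample Z: E = 205.5 GPa, ρ = 7849 kg/m³
  sample C: M = 7.26×10⁻³
  sample Z: M = 1.83×10⁻³
Sample C has the largest M.

sample C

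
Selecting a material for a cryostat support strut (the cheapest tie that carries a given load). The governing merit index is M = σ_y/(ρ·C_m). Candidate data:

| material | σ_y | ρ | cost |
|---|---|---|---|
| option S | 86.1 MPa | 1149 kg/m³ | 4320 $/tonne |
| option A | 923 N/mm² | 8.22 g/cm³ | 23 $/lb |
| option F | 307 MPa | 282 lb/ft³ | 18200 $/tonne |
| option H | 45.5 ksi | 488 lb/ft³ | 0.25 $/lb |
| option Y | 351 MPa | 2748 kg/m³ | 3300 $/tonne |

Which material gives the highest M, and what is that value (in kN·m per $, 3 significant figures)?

option H, M = 72.8 kN·m per $

Putting every candidate on a common basis:
  option S: σ_y = 86.10 MPa, ρ = 1149 kg/m³, cost = 4.320 $/kg
  option A: σ_y = 923.0 MPa, ρ = 8220 kg/m³, cost = 50.71 $/kg
  option F: σ_y = 307.0 MPa, ρ = 4517 kg/m³, cost = 18.20 $/kg
  option H: σ_y = 313.7 MPa, ρ = 7817 kg/m³, cost = 0.5511 $/kg
  option Y: σ_y = 351.0 MPa, ρ = 2748 kg/m³, cost = 3.300 $/kg
  option H: M = 72.8 kN·m per $
  option Y: M = 38.7 kN·m per $
  option S: M = 17.3 kN·m per $
  option F: M = 3.73 kN·m per $
  option A: M = 2.21 kN·m per $
The maximum is for option H.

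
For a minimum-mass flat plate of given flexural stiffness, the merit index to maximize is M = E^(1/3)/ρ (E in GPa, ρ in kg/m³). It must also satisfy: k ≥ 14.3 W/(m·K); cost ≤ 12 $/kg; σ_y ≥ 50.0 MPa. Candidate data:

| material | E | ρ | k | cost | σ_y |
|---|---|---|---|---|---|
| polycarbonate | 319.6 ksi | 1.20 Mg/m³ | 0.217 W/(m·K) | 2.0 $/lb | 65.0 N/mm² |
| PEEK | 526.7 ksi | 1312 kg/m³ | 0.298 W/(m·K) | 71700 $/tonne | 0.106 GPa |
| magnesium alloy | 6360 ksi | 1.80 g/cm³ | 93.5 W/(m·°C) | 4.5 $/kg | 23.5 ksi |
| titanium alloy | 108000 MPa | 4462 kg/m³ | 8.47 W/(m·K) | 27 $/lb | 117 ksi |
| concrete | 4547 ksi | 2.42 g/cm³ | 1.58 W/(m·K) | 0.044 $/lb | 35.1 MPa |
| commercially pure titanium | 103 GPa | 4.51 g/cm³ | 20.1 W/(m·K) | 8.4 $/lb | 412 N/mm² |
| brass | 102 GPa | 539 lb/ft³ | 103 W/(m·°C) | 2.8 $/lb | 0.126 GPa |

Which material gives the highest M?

magnesium alloy

Screen on constraints: k ≥ 14.3 W/(m·K); cost ≤ 12 $/kg; σ_y ≥ 50.0 MPa. Survivors: magnesium alloy, brass.
After converting to SI:
  magnesium alloy: E = 43.85 GPa, ρ = 1800 kg/m³
  brass: E = 102.0 GPa, ρ = 8634 kg/m³
  magnesium alloy: M = 1.96×10⁻³
  brass: M = 0.541×10⁻³
The maximum is for magnesium alloy.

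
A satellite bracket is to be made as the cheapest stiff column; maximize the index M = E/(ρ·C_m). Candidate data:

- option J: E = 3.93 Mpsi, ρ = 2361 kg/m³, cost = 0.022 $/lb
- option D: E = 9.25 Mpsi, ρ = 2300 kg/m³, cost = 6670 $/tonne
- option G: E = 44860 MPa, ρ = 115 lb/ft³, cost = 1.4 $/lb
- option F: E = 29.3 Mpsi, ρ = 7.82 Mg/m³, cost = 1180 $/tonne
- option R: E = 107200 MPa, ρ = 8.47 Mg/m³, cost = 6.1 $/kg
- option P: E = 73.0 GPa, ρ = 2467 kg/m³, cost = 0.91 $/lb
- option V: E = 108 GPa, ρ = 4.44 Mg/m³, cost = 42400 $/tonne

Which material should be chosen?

Putting every candidate on a common basis:
  option J: E = 27.10 GPa, ρ = 2361 kg/m³, cost = 0.04850 $/kg
  option D: E = 63.78 GPa, ρ = 2300 kg/m³, cost = 6.670 $/kg
  option G: E = 44.86 GPa, ρ = 1842 kg/m³, cost = 3.086 $/kg
  option F: E = 202.0 GPa, ρ = 7820 kg/m³, cost = 1.180 $/kg
  option R: E = 107.2 GPa, ρ = 8470 kg/m³, cost = 6.100 $/kg
  option P: E = 73.00 GPa, ρ = 2467 kg/m³, cost = 2.006 $/kg
  option V: E = 108.0 GPa, ρ = 4440 kg/m³, cost = 42.40 $/kg
  option J: M = 237 MN·m per $
  option F: M = 21.9 MN·m per $
  option P: M = 14.7 MN·m per $
  option G: M = 7.89 MN·m per $
  option D: M = 4.16 MN·m per $
  option R: M = 2.07 MN·m per $
  option V: M = 0.574 MN·m per $
The maximum is for option J.

option J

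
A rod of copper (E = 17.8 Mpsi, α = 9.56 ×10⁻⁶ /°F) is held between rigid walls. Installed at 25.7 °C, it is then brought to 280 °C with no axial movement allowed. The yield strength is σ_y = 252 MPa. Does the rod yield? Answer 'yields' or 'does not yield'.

yields

E = 17.8 Mpsi = 122.7 GPa.
α = 9.56×10⁻⁶/°F × 9/5 = 17.2×10⁻⁶/K.
ΔT = 254.3 K. Constrained thermal stress σ = E·α·ΔT = 122.7×10³ MPa × 17.2×10⁻⁶ × 254.3 = 537 MPa (compressive).
Compare to σ_y = 252 MPa: σ ≥ σ_y, so it yields.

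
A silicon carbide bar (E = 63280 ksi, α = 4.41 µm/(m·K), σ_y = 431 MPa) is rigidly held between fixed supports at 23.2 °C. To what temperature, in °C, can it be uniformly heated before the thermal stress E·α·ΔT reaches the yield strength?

E = 63280 ksi = 436.3 GPa.
E·α·ΔT = 431.0 MPa ⇒ ΔT = 431.0 / (436.3×10³ × 4.41×10⁻⁶) = 224.0 K.
T = 23.2 + 224.0 = 247.2 °C.

247 °C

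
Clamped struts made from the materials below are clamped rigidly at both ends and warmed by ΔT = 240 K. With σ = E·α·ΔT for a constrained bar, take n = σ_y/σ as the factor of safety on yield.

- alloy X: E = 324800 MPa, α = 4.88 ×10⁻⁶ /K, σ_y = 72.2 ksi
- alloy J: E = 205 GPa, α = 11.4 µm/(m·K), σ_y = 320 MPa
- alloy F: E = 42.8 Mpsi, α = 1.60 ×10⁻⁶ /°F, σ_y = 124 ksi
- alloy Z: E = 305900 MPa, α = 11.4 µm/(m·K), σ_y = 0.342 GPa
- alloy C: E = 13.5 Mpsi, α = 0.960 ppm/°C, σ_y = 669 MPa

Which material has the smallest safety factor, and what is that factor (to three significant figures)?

alloy Z, n = 0.409

With everything in SI (GPa, ×10⁻⁶/K, MPa):
  alloy X: E = 324.8, α = 4.88, σ_y = 497.8 → σ = 380 MPa, n = 1.31
  alloy J: E = 205.0, α = 11.4, σ_y = 320.0 → σ = 561 MPa, n = 0.571
  alloy F: E = 295.1, α = 2.88, σ_y = 855.0 → σ = 204 MPa, n = 4.19
  alloy Z: E = 305.9, α = 11.4, σ_y = 342.0 → σ = 837 MPa, n = 0.409
  alloy C: E = 93.08, α = 0.960, σ_y = 669.0 → σ = 21.4 MPa, n = 31.2
Alloy Z has the lowest safety factor, n = 0.409.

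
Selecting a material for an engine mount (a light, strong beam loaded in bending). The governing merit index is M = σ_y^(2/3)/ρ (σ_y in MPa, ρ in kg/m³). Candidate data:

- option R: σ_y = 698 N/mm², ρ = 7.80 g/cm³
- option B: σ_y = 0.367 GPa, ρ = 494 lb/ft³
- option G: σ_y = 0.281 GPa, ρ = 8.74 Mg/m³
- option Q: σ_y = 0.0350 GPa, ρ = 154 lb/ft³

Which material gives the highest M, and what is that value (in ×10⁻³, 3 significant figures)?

After converting to SI:
  option R: σ_y = 698.0 MPa, ρ = 7800 kg/m³
  option B: σ_y = 367.0 MPa, ρ = 7913 kg/m³
  option G: σ_y = 281.0 MPa, ρ = 8740 kg/m³
  option Q: σ_y = 35.00 MPa, ρ = 2467 kg/m³
  option R: M = 10.1×10⁻³
  option B: M = 6.48×10⁻³
  option G: M = 4.91×10⁻³
  option Q: M = 4.34×10⁻³
Option R has the largest M.

option R, M = 10.1×10⁻³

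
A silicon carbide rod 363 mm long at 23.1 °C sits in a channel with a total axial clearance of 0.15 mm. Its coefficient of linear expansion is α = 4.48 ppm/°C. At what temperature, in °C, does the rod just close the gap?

115 °C

α·L₀·ΔT = 0.15 mm ⇒ ΔT = 0.15 / (4.48×10⁻⁶ × 363.0) = 92.24 K.
T = 23.1 + 92.24 = 115.3 °C.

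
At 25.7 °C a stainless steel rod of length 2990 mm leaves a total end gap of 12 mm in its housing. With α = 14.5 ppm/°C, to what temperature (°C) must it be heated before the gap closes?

α·L₀·ΔT = 12.0 mm ⇒ ΔT = 12.0 / (14.5×10⁻⁶ × 2990.0) = 276.8 K.
T = 25.7 + 276.8 = 302.5 °C.

302 °C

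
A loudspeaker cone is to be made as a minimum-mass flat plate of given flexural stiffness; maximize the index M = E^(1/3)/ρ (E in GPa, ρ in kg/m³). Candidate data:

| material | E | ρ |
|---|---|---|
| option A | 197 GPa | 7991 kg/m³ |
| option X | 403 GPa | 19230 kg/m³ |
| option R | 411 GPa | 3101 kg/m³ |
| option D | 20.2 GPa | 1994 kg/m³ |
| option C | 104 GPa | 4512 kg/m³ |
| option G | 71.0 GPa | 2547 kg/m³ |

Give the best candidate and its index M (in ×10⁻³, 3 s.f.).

Per-candidate index values:
  option R: M = 2.40×10⁻³
  option G: M = 1.63×10⁻³
  option D: M = 1.37×10⁻³
  option C: M = 1.04×10⁻³
  option A: M = 0.728×10⁻³
  option X: M = 0.384×10⁻³
The maximum is for option R.

option R, M = 2.40×10⁻³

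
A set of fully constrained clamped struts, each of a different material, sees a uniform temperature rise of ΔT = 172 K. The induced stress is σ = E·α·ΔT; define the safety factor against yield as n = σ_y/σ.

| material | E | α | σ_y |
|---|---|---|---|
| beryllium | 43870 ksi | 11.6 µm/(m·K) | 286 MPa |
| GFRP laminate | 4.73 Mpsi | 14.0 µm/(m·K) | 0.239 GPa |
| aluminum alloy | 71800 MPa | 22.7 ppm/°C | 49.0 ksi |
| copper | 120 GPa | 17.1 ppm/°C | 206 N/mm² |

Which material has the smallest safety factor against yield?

With everything in SI (GPa, ×10⁻⁶/K, MPa):
  beryllium: E = 302.5, α = 11.6, σ_y = 286.0 → σ = 603 MPa, n = 0.474
  GFRP laminate: E = 32.61, α = 14.0, σ_y = 239.0 → σ = 78.5 MPa, n = 3.04
  aluminum alloy: E = 71.80, α = 22.7, σ_y = 337.8 → σ = 280 MPa, n = 1.21
  copper: E = 120.0, α = 17.1, σ_y = 206.0 → σ = 353 MPa, n = 0.584
The minimum is beryllium at n = 0.474.

beryllium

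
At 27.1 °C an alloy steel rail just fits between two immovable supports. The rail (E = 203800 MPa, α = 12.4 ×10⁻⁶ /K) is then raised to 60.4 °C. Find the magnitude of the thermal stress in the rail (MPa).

E = 203800 MPa = 203.8 GPa.
ΔT = 33.30 K. Constrained thermal stress σ = E·α·ΔT = 203.8×10³ MPa × 12.4×10⁻⁶ × 33.30 = 84.2 MPa (compressive).

84.2 MPa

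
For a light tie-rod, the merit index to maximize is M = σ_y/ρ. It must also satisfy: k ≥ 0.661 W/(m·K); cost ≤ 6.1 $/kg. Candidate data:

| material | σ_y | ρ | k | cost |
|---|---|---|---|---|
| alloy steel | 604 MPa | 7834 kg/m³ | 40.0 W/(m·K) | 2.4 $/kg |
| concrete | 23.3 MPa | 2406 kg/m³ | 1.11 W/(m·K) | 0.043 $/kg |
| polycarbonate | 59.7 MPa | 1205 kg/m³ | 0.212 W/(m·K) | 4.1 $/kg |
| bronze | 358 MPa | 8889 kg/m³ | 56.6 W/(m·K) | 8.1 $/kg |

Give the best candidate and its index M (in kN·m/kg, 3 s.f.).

alloy steel, M = 77.1 kN·m/kg

Screen on constraints: k ≥ 0.661 W/(m·K); cost ≤ 6.1 $/kg. Survivors: alloy steel, concrete.
Per-candidate index values:
  alloy steel: M = 77.1 kN·m/kg
  concrete: M = 9.68 kN·m/kg
Alloy steel ranks first.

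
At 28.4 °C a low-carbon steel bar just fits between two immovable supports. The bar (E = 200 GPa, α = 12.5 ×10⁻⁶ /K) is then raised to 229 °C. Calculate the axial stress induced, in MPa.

502 MPa

ΔT = 200.6 K. Constrained thermal stress σ = E·α·ΔT = 200.0×10³ MPa × 12.5×10⁻⁶ × 200.6 = 502 MPa (compressive).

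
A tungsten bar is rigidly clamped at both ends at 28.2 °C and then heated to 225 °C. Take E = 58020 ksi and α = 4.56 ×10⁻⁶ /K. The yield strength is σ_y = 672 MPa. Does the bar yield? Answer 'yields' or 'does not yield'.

E = 58020 ksi = 400.0 GPa.
ΔT = 196.8 K. Constrained thermal stress σ = E·α·ΔT = 400.0×10³ MPa × 4.56×10⁻⁶ × 196.8 = 359 MPa (compressive).
Compare to σ_y = 672 MPa: σ < σ_y, so it does not yield.

does not yield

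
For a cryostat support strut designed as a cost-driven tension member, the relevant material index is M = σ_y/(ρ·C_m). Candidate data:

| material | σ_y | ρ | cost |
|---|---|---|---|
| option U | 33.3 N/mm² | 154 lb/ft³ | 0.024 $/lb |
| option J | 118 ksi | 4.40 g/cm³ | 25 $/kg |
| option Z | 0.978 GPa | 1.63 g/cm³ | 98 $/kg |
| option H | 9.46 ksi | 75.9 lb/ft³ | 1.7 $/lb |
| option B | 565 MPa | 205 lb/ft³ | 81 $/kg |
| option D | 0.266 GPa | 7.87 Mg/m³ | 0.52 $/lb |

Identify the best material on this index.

Putting every candidate on a common basis:
  option U: σ_y = 33.30 MPa, ρ = 2467 kg/m³, cost = 0.05291 $/kg
  option J: σ_y = 813.6 MPa, ρ = 4400 kg/m³, cost = 25.00 $/kg
  option Z: σ_y = 978.0 MPa, ρ = 1630 kg/m³, cost = 98.00 $/kg
  option H: σ_y = 65.22 MPa, ρ = 1216 kg/m³, cost = 3.748 $/kg
  option B: σ_y = 565.0 MPa, ρ = 3284 kg/m³, cost = 81.00 $/kg
  option D: σ_y = 266.0 MPa, ρ = 7870 kg/m³, cost = 1.146 $/kg
  option U: M = 255 kN·m per $
  option D: M = 29.5 kN·m per $
  option H: M = 14.3 kN·m per $
  option J: M = 7.40 kN·m per $
  option Z: M = 6.12 kN·m per $
  option B: M = 2.12 kN·m per $
The maximum is for option U.

option U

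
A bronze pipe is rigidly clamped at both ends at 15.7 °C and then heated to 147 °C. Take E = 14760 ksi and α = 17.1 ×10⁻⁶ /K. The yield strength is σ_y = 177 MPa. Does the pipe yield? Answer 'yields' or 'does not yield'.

E = 14760 ksi = 101.8 GPa.
ΔT = 131.3 K. Constrained thermal stress σ = E·α·ΔT = 101.8×10³ MPa × 17.1×10⁻⁶ × 131.3 = 228 MPa (compressive).
Compare to σ_y = 177 MPa: σ ≥ σ_y, so it yields.

yields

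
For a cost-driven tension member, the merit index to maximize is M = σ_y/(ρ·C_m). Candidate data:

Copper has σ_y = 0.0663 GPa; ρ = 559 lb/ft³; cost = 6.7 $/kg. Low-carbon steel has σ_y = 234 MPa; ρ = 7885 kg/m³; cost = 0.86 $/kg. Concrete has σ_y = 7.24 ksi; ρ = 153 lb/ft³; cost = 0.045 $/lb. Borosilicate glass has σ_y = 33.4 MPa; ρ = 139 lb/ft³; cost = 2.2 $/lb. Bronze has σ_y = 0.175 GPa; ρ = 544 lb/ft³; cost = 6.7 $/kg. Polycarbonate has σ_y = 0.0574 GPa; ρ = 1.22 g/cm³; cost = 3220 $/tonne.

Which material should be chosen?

Putting every candidate on a common basis:
  copper: σ_y = 66.30 MPa, ρ = 8954 kg/m³, cost = 6.700 $/kg
  low-carbon steel: σ_y = 234.0 MPa, ρ = 7885 kg/m³, cost = 0.8600 $/kg
  concrete: σ_y = 49.92 MPa, ρ = 2451 kg/m³, cost = 0.09921 $/kg
  borosilicate glass: σ_y = 33.40 MPa, ρ = 2227 kg/m³, cost = 4.850 $/kg
  bronze: σ_y = 175.0 MPa, ρ = 8714 kg/m³, cost = 6.700 $/kg
  polycarbonate: σ_y = 57.40 MPa, ρ = 1220 kg/m³, cost = 3.220 $/kg
  concrete: M = 205 kN·m per $
  low-carbon steel: M = 34.5 kN·m per $
  polycarbonate: M = 14.6 kN·m per $
  borosilicate glass: M = 3.09 kN·m per $
  bronze: M = 3.00 kN·m per $
  copper: M = 1.11 kN·m per $
Highest index: concrete.

concrete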